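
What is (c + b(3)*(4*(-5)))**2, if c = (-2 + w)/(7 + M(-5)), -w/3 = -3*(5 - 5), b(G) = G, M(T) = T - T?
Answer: 178084/49 ≈ 3634.4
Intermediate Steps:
M(T) = 0
w = 0 (w = -(-9)*(5 - 5) = -(-9)*0 = -3*0 = 0)
c = -2/7 (c = (-2 + 0)/(7 + 0) = -2/7 ≈ -0.28571)
(c + b(3)*(4*(-5)))**2 = (-2/7 + 3*(4*(-5)))**2 = (-2/7 + 3*(-20))**2 = (-2/7 - 60)**2 = (-422/7)**2 = 178084/49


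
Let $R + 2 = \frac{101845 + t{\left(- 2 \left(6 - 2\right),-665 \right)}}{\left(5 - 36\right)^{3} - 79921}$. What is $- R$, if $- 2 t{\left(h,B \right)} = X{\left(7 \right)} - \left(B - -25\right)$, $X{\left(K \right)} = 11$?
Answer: $\frac{641887}{219424} \approx 2.9253$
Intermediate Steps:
$t{\left(h,B \right)} = 7 + \frac{B}{2}$ ($t{\left(h,B \right)} = - \frac{11 - \left(B - -25\right)}{2} = - \frac{11 - \left(B + 25\right)}{2} = - \frac{11 - \left(25 + B\right)}{2} = - \frac{-14 - B}{2} = 7 + \frac{B}{2}$)
$R = - \frac{641887}{219424}$ ($R = -2 + \frac{101845 + \left(7 + \frac{1}{2} \left(-665\right)\right)}{\left(5 - 36\right)^{3} - 79921} = -2 + \frac{101845 + \left(7 - \frac{665}{2}\right)}{\left(-31\right)^{3} - 79921} = -2 + \frac{101845 - \frac{651}{2}}{-29791 - 79921} = -2 + \frac{203039}{2 \left(-109712\right)} = -2 + \frac{203039}{2} \left(- \frac{1}{109712}\right) = -2 - \frac{203039}{219424} = - \frac{641887}{219424} \approx -2.9253$)
$- R = \left(-1\right) \left(- \frac{641887}{219424}\right) = \frac{641887}{219424}$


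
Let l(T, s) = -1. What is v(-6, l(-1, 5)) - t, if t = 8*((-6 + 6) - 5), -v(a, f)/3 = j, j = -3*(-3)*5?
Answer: -95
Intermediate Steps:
j = 45 (j = 9*5 = 45)
v(a, f) = -135 (v(a, f) = -3*45 = -135)
t = -40 (t = 8*(0 - 5) = 8*(-5) = -40)
v(-6, l(-1, 5)) - t = -135 - 1*(-40) = -135 + 40 = -95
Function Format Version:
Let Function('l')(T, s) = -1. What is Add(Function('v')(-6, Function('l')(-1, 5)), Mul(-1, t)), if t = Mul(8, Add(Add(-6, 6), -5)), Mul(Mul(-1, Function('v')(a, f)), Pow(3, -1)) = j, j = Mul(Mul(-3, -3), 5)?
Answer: -95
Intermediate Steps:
j = 45 (j = Mul(9, 5) = 45)
Function('v')(a, f) = -135 (Function('v')(a, f) = Mul(-3, 45) = -135)
t = -40 (t = Mul(8, Add(0, -5)) = Mul(8, -5) = -40)
Add(Function('v')(-6, Function('l')(-1, 5)), Mul(-1, t)) = Add(-135, Mul(-1, -40)) = Add(-135, 40) = -95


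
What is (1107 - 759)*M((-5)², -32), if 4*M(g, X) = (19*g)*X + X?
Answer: -1325184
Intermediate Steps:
M(g, X) = X/4 + 19*X*g/4 (M(g, X) = ((19*g)*X + X)/4 = (19*X*g + X)/4 = (X + 19*X*g)/4 = X/4 + 19*X*g/4)
(1107 - 759)*M((-5)², -32) = (1107 - 759)*((¼)*(-32)*(1 + 19*(-5)²)) = 348*((¼)*(-32)*(1 + 19*25)) = 348*((¼)*(-32)*(1 + 475)) = 348*((¼)*(-32)*476) = 348*(-3808) = -1325184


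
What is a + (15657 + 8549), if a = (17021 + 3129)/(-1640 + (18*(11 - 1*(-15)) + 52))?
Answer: 2709057/112 ≈ 24188.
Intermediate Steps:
a = -2015/112 (a = 20150/(-1640 + (18*(11 + 15) + 52)) = 20150/(-1640 + (18*26 + 52)) = 20150/(-1640 + (468 + 52)) = 20150/(-1640 + 520) = 20150/(-1120) = 20150*(-1/1120) = -2015/112 ≈ -17.991)
a + (15657 + 8549) = -2015/112 + (15657 + 8549) = -2015/112 + 24206 = 2709057/112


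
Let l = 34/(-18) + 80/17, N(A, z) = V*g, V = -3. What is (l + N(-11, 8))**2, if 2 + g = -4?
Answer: 10144225/23409 ≈ 433.35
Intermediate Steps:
g = -6 (g = -2 - 4 = -6)
N(A, z) = 18 (N(A, z) = -3*(-6) = 18)
l = 431/153 (l = 34*(-1/18) + 80*(1/17) = -17/9 + 80/17 = 431/153 ≈ 2.8170)
(l + N(-11, 8))**2 = (431/153 + 18)**2 = (3185/153)**2 = 10144225/23409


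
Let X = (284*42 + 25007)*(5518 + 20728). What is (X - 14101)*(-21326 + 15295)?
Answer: -5846342293179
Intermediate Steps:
X = 969396010 (X = (11928 + 25007)*26246 = 36935*26246 = 969396010)
(X - 14101)*(-21326 + 15295) = (969396010 - 14101)*(-21326 + 15295) = 969381909*(-6031) = -5846342293179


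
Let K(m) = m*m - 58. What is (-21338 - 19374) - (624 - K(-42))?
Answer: -39630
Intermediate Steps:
K(m) = -58 + m² (K(m) = m² - 58 = -58 + m²)
(-21338 - 19374) - (624 - K(-42)) = (-21338 - 19374) - (624 - (-58 + (-42)²)) = -40712 - (624 - (-58 + 1764)) = -40712 - (624 - 1*1706) = -40712 - (624 - 1706) = -40712 - 1*(-1082) = -40712 + 1082 = -39630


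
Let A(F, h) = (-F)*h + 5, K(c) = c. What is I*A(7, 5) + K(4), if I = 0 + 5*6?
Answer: -896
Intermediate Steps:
I = 30 (I = 0 + 30 = 30)
A(F, h) = 5 - F*h (A(F, h) = -F*h + 5 = 5 - F*h)
I*A(7, 5) + K(4) = 30*(5 - 1*7*5) + 4 = 30*(5 - 35) + 4 = 30*(-30) + 4 = -900 + 4 = -896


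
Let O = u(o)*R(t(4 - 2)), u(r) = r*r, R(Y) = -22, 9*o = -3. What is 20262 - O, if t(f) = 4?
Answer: 182380/9 ≈ 20264.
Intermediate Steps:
o = -1/3 (o = (1/9)*(-3) = -1/3 ≈ -0.33333)
u(r) = r**2
O = -22/9 (O = (-1/3)**2*(-22) = (1/9)*(-22) = -22/9 ≈ -2.4444)
20262 - O = 20262 - 1*(-22/9) = 20262 + 22/9 = 182380/9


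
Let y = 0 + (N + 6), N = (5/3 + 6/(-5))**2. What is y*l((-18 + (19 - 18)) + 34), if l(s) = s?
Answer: 23783/225 ≈ 105.70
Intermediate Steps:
N = 49/225 (N = (5*(1/3) + 6*(-1/5))**2 = (5/3 - 6/5)**2 = (7/15)**2 = 49/225 ≈ 0.21778)
y = 1399/225 (y = 0 + (49/225 + 6) = 0 + 1399/225 = 1399/225 ≈ 6.2178)
y*l((-18 + (19 - 18)) + 34) = 1399*((-18 + (19 - 18)) + 34)/225 = 1399*((-18 + 1) + 34)/225 = 1399*(-17 + 34)/225 = (1399/225)*17 = 23783/225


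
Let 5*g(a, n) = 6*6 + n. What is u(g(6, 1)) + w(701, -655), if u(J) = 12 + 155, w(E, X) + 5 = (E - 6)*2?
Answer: 1552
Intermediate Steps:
w(E, X) = -17 + 2*E (w(E, X) = -5 + (E - 6)*2 = -5 + (-6 + E)*2 = -5 + (-12 + 2*E) = -17 + 2*E)
g(a, n) = 36/5 + n/5 (g(a, n) = (6*6 + n)/5 = (36 + n)/5 = 36/5 + n/5)
u(J) = 167
u(g(6, 1)) + w(701, -655) = 167 + (-17 + 2*701) = 167 + (-17 + 1402) = 167 + 1385 = 1552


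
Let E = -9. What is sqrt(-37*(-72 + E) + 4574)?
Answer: sqrt(7571) ≈ 87.011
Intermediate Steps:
sqrt(-37*(-72 + E) + 4574) = sqrt(-37*(-72 - 9) + 4574) = sqrt(-37*(-81) + 4574) = sqrt(2997 + 4574) = sqrt(7571)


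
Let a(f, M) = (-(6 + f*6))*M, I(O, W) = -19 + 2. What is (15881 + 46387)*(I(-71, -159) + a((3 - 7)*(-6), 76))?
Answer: -710913756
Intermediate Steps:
I(O, W) = -17
a(f, M) = M*(-6 - 6*f) (a(f, M) = (-(6 + 6*f))*M = (-6 - 6*f)*M = M*(-6 - 6*f))
(15881 + 46387)*(I(-71, -159) + a((3 - 7)*(-6), 76)) = (15881 + 46387)*(-17 - 6*76*(1 + (3 - 7)*(-6))) = 62268*(-17 - 6*76*(1 - 4*(-6))) = 62268*(-17 - 6*76*(1 + 24)) = 62268*(-17 - 6*76*25) = 62268*(-17 - 11400) = 62268*(-11417) = -710913756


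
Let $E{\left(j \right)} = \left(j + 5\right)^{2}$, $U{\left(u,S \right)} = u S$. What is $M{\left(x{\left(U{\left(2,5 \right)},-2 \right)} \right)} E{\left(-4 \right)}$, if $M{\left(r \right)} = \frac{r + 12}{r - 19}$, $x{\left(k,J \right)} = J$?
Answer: $- \frac{10}{21} \approx -0.47619$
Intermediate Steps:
$U{\left(u,S \right)} = S u$
$M{\left(r \right)} = \frac{12 + r}{-19 + r}$
$E{\left(j \right)} = \left(5 + j\right)^{2}$
$M{\left(x{\left(U{\left(2,5 \right)},-2 \right)} \right)} E{\left(-4 \right)} = \frac{12 - 2}{-19 - 2} \left(5 - 4\right)^{2} = \frac{1}{-21} \cdot 10 \cdot 1^{2} = \left(- \frac{1}{21}\right) 10 \cdot 1 = \left(- \frac{10}{21}\right) 1 = - \frac{10}{21}$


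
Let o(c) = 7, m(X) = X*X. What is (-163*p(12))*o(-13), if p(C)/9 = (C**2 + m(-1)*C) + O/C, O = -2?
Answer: -3200505/2 ≈ -1.6003e+6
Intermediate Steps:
m(X) = X**2
p(C) = -18/C + 9*C + 9*C**2 (p(C) = 9*((C**2 + (-1)**2*C) - 2/C) = 9*((C**2 + 1*C) - 2/C) = 9*((C**2 + C) - 2/C) = 9*((C + C**2) - 2/C) = 9*(C + C**2 - 2/C) = -18/C + 9*C + 9*C**2)
(-163*p(12))*o(-13) = -1467*(-2 + 12**2*(1 + 12))/12*7 = -1467*(-2 + 144*13)/12*7 = -1467*(-2 + 1872)/12*7 = -1467*1870/12*7 = -163*2805/2*7 = -457215/2*7 = -3200505/2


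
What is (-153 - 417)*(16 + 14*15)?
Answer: -128820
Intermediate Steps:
(-153 - 417)*(16 + 14*15) = -570*(16 + 210) = -570*226 = -128820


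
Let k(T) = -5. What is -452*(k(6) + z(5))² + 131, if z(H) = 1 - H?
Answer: -36481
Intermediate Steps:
-452*(k(6) + z(5))² + 131 = -452*(-5 + (1 - 1*5))² + 131 = -452*(-5 + (1 - 5))² + 131 = -452*(-5 - 4)² + 131 = -452*(-9)² + 131 = -452*81 + 131 = -36612 + 131 = -36481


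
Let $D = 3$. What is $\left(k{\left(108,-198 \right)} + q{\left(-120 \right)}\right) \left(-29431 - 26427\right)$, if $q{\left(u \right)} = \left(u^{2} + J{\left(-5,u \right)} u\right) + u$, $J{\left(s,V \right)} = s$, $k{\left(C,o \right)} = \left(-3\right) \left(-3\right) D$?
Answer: $-832675206$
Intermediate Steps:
$k{\left(C,o \right)} = 27$ ($k{\left(C,o \right)} = \left(-3\right) \left(-3\right) 3 = 9 \cdot 3 = 27$)
$q{\left(u \right)} = u^{2} - 4 u$ ($q{\left(u \right)} = \left(u^{2} - 5 u\right) + u = u^{2} - 4 u$)
$\left(k{\left(108,-198 \right)} + q{\left(-120 \right)}\right) \left(-29431 - 26427\right) = \left(27 - 120 \left(-4 - 120\right)\right) \left(-29431 - 26427\right) = \left(27 - -14880\right) \left(-55858\right) = \left(27 + 14880\right) \left(-55858\right) = 14907 \left(-55858\right) = -832675206$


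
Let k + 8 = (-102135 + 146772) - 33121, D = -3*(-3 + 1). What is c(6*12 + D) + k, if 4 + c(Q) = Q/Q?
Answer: 11505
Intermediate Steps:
D = 6 (D = -3*(-2) = 6)
c(Q) = -3 (c(Q) = -4 + Q/Q = -4 + 1 = -3)
k = 11508 (k = -8 + ((-102135 + 146772) - 33121) = -8 + (44637 - 33121) = -8 + 11516 = 11508)
c(6*12 + D) + k = -3 + 11508 = 11505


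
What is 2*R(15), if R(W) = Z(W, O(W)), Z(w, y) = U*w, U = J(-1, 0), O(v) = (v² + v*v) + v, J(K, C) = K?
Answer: -30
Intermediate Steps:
O(v) = v + 2*v² (O(v) = (v² + v²) + v = 2*v² + v = v + 2*v²)
U = -1
Z(w, y) = -w
R(W) = -W
2*R(15) = 2*(-1*15) = 2*(-15) = -30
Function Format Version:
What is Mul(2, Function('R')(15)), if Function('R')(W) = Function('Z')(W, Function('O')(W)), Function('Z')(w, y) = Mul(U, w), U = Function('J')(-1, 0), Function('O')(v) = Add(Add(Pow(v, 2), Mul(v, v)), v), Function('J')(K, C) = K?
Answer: -30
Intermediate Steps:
Function('O')(v) = Add(v, Mul(2, Pow(v, 2))) (Function('O')(v) = Add(Add(Pow(v, 2), Pow(v, 2)), v) = Add(Mul(2, Pow(v, 2)), v) = Add(v, Mul(2, Pow(v, 2))))
U = -1
Function('Z')(w, y) = Mul(-1, w)
Function('R')(W) = Mul(-1, W)
Mul(2, Function('R')(15)) = Mul(2, Mul(-1, 15)) = Mul(2, -15) = -30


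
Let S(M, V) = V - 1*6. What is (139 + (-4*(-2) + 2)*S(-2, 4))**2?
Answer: 14161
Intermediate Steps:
S(M, V) = -6 + V (S(M, V) = V - 6 = -6 + V)
(139 + (-4*(-2) + 2)*S(-2, 4))**2 = (139 + (-4*(-2) + 2)*(-6 + 4))**2 = (139 + (8 + 2)*(-2))**2 = (139 + 10*(-2))**2 = (139 - 20)**2 = 119**2 = 14161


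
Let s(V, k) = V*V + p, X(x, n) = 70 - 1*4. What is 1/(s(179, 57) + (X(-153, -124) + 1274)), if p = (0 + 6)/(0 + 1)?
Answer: 1/33387 ≈ 2.9952e-5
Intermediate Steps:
X(x, n) = 66 (X(x, n) = 70 - 4 = 66)
p = 6 (p = 6/1 = 6*1 = 6)
s(V, k) = 6 + V² (s(V, k) = V*V + 6 = V² + 6 = 6 + V²)
1/(s(179, 57) + (X(-153, -124) + 1274)) = 1/((6 + 179²) + (66 + 1274)) = 1/((6 + 32041) + 1340) = 1/(32047 + 1340) = 1/33387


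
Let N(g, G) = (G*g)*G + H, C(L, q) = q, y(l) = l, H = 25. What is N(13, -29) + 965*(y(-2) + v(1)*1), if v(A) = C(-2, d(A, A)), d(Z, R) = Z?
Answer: 9993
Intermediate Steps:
v(A) = A
N(g, G) = 25 + g*G**2 (N(g, G) = (G*g)*G + 25 = g*G**2 + 25 = 25 + g*G**2)
N(13, -29) + 965*(y(-2) + v(1)*1) = (25 + 13*(-29)**2) + 965*(-2 + 1*1) = (25 + 13*841) + 965*(-2 + 1) = (25 + 10933) + 965*(-1) = 10958 - 965 = 9993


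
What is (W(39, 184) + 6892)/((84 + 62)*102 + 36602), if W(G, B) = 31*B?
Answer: 6298/25747 ≈ 0.24461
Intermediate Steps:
(W(39, 184) + 6892)/((84 + 62)*102 + 36602) = (31*184 + 6892)/((84 + 62)*102 + 36602) = (5704 + 6892)/(146*102 + 36602) = 12596/(14892 + 36602) = 12596/51494 = 12596*(1/51494) = 6298/25747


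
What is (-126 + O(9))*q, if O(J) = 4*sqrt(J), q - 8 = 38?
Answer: -5244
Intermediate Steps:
q = 46 (q = 8 + 38 = 46)
(-126 + O(9))*q = (-126 + 4*sqrt(9))*46 = (-126 + 4*3)*46 = (-126 + 12)*46 = -114*46 = -5244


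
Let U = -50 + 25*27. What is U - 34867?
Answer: -34242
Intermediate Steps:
U = 625 (U = -50 + 675 = 625)
U - 34867 = 625 - 34867 = -34242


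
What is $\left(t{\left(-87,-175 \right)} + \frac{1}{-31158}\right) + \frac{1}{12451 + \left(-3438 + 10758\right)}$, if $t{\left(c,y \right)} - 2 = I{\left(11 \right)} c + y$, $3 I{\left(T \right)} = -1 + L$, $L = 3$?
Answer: $- \frac{142301721571}{616024818} \approx -231.0$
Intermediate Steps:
$I{\left(T \right)} = \frac{2}{3}$ ($I{\left(T \right)} = \frac{-1 + 3}{3} = \frac{1}{3} \cdot 2 = \frac{2}{3}$)
$t{\left(c,y \right)} = 2 + y + \frac{2 c}{3}$ ($t{\left(c,y \right)} = 2 + \left(\frac{2 c}{3} + y\right) = 2 + \left(y + \frac{2 c}{3}\right) = 2 + y + \frac{2 c}{3}$)
$\left(t{\left(-87,-175 \right)} + \frac{1}{-31158}\right) + \frac{1}{12451 + \left(-3438 + 10758\right)} = \left(\left(2 - 175 + \frac{2}{3} \left(-87\right)\right) + \frac{1}{-31158}\right) + \frac{1}{12451 + \left(-3438 + 10758\right)} = \left(\left(2 - 175 - 58\right) - \frac{1}{31158}\right) + \frac{1}{12451 + 7320} = \left(-231 - \frac{1}{31158}\right) + \frac{1}{19771} = - \frac{7197499}{31158} + \frac{1}{19771} = - \frac{142301721571}{616024818}$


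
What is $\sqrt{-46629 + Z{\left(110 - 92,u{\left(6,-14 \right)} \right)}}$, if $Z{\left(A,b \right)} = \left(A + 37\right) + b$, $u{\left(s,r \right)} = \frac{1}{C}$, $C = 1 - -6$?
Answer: $\frac{i \sqrt{2282119}}{7} \approx 215.81 i$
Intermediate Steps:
$C = 7$ ($C = 1 + 6 = 7$)
$u{\left(s,r \right)} = \frac{1}{7}$
$Z{\left(A,b \right)} = 37 + A + b$ ($Z{\left(A,b \right)} = \left(37 + A\right) + b = 37 + A + b$)
$\sqrt{-46629 + Z{\left(110 - 92,u{\left(6,-14 \right)} \right)}} = \sqrt{-46629 + \left(37 + \left(110 - 92\right) + \frac{1}{7}\right)} = \sqrt{-46629 + \left(37 + 18 + \frac{1}{7}\right)} = \sqrt{-46629 + \frac{386}{7}} = \sqrt{- \frac{326017}{7}} = \frac{i \sqrt{2282119}}{7}$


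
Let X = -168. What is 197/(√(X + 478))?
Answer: 197*√310/310 ≈ 11.189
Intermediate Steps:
197/(√(X + 478)) = 197/(√(-168 + 478)) = 197/(√310) = 197*(√310/310) = 197*√310/310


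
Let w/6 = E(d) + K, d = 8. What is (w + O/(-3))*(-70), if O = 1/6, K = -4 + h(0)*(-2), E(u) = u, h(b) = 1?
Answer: -7525/9 ≈ -836.11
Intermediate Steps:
K = -6 (K = -4 + 1*(-2) = -4 - 2 = -6)
O = ⅙ ≈ 0.16667
w = 12 (w = 6*(8 - 6) = 6*2 = 12)
(w + O/(-3))*(-70) = (12 + (⅙)/(-3))*(-70) = (12 - ⅓*⅙)*(-70) = (12 - 1/18)*(-70) = (215/18)*(-70) = -7525/9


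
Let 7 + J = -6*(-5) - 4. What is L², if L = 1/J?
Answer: 1/361 ≈ 0.0027701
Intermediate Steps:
J = 19 (J = -7 + (-6*(-5) - 4) = -7 + (30 - 4) = -7 + 26 = 19)
L = 1/19 ≈ 0.052632
L² = (1/19)² = 1/361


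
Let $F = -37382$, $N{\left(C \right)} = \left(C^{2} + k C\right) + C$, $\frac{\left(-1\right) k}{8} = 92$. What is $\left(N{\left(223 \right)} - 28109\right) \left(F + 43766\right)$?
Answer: $-908347440$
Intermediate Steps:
$k = -736$ ($k = \left(-8\right) 92 = -736$)
$N{\left(C \right)} = C^{2} - 735 C$ ($N{\left(C \right)} = \left(C^{2} - 736 C\right) + C = C^{2} - 735 C$)
$\left(N{\left(223 \right)} - 28109\right) \left(F + 43766\right) = \left(223 \left(-735 + 223\right) - 28109\right) \left(-37382 + 43766\right) = \left(223 \left(-512\right) - 28109\right) 6384 = \left(-114176 - 28109\right) 6384 = \left(-142285\right) 6384 = -908347440$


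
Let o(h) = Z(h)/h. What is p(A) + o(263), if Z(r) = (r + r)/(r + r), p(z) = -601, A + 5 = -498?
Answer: -158062/263 ≈ -601.00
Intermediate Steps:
A = -503 (A = -5 - 498 = -503)
Z(r) = 1 (Z(r) = (2*r)/((2*r)) = (2*r)*(1/(2*r)) = 1)
o(h) = 1/h
p(A) + o(263) = -601 + 1/263 = -158062/263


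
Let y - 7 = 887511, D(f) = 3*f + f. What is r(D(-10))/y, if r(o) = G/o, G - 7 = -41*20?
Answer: 813/35500720 ≈ 2.2901e-5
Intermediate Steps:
D(f) = 4*f
G = -813 (G = 7 - 41*20 = 7 - 820 = -813)
y = 887518 (y = 7 + 887511 = 887518)
r(o) = -813/o
r(D(-10))/y = -813/(4*(-10))/887518 = -813/(-40)*(1/887518) = -813*(-1/40)*(1/887518) = (813/40)*(1/887518) = 813/35500720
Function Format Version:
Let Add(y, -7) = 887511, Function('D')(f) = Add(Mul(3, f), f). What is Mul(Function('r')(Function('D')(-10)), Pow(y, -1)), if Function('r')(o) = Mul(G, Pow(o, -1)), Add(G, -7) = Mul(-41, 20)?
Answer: Rational(813, 35500720) ≈ 2.2901e-5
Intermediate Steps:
Function('D')(f) = Mul(4, f)
G = -813 (G = Add(7, Mul(-41, 20)) = Add(7, -820) = -813)
y = 887518 (y = Add(7, 887511) = 887518)
Function('r')(o) = Mul(-813, Pow(o, -1))
Mul(Function('r')(Function('D')(-10)), Pow(y, -1)) = Mul(Mul(-813, Pow(Mul(4, -10), -1)), Pow(887518, -1)) = Mul(Mul(-813, Pow(-40, -1)), Rational(1, 887518)) = Mul(Mul(-813, Rational(-1, 40)), Rational(1, 887518)) = Mul(Rational(813, 40), Rational(1, 887518)) = Rational(813, 35500720)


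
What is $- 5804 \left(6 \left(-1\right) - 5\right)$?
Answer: $63844$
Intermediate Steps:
$- 5804 \left(6 \left(-1\right) - 5\right) = - 5804 \left(-6 - 5\right) = \left(-5804\right) \left(-11\right) = 63844$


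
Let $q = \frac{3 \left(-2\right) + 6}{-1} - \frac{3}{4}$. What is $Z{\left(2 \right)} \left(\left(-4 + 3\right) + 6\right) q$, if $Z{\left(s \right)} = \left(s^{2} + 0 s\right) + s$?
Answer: $- \frac{45}{2} \approx -22.5$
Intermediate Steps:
$Z{\left(s \right)} = s + s^{2}$ ($Z{\left(s \right)} = \left(s^{2} + 0\right) + s = s^{2} + s = s + s^{2}$)
$q = - \frac{3}{4}$ ($q = \left(-6 + 6\right) \left(-1\right) - \frac{3}{4} = 0 \left(-1\right) - \frac{3}{4} = 0 - \frac{3}{4} = - \frac{3}{4} \approx -0.75$)
$Z{\left(2 \right)} \left(\left(-4 + 3\right) + 6\right) q = 2 \left(1 + 2\right) \left(\left(-4 + 3\right) + 6\right) \left(- \frac{3}{4}\right) = 2 \cdot 3 \left(-1 + 6\right) \left(- \frac{3}{4}\right) = 6 \cdot 5 \left(- \frac{3}{4}\right) = 30 \left(- \frac{3}{4}\right) = - \frac{45}{2}$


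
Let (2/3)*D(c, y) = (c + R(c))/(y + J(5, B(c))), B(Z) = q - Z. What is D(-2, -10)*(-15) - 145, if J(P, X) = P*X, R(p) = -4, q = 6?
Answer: -281/2 ≈ -140.50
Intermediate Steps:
B(Z) = 6 - Z
D(c, y) = 3*(-4 + c)/(2*(30 + y - 5*c)) (D(c, y) = 3*((c - 4)/(y + 5*(6 - c)))/2 = 3*((-4 + c)/(y + (30 - 5*c)))/2 = 3*((-4 + c)/(30 + y - 5*c))/2 = 3*(-4 + c)/(2*(30 + y - 5*c)))
D(-2, -10)*(-15) - 145 = (3*(-4 - 2)/(2*(30 - 10 - 5*(-2))))*(-15) - 145 = ((3/2)*(-6)/(30 - 10 + 10))*(-15) - 145 = ((3/2)*(-6)/30)*(-15) - 145 = ((3/2)*(1/30)*(-6))*(-15) - 145 = -3/10*(-15) - 145 = 9/2 - 145 = -281/2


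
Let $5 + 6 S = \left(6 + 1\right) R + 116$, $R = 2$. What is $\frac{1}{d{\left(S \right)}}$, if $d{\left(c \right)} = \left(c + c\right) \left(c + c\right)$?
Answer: $\frac{9}{15625} \approx 0.000576$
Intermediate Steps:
$S = \frac{125}{6}$ ($S = - \frac{5}{6} + \frac{\left(6 + 1\right) 2 + 116}{6} = - \frac{5}{6} + \frac{7 \cdot 2 + 116}{6} = - \frac{5}{6} + \frac{14 + 116}{6} = - \frac{5}{6} + \frac{1}{6} \cdot 130 = - \frac{5}{6} + \frac{65}{3} = \frac{125}{6} \approx 20.833$)
$d{\left(c \right)} = 4 c^{2}$ ($d{\left(c \right)} = 2 c 2 c = 4 c^{2}$)
$\frac{1}{d{\left(S \right)}} = \frac{1}{4 \left(\frac{125}{6}\right)^{2}} = \frac{1}{4 \cdot \frac{15625}{36}} = \frac{1}{\frac{15625}{9}} = \frac{9}{15625}$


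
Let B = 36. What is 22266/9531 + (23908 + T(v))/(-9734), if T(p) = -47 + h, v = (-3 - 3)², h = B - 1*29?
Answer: -597148/5154153 ≈ -0.11586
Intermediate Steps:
h = 7 (h = 36 - 1*29 = 36 - 29 = 7)
v = 36 (v = (-6)² = 36)
T(p) = -40 (T(p) = -47 + 7 = -40)
22266/9531 + (23908 + T(v))/(-9734) = 22266/9531 + (23908 - 40)/(-9734) = 22266*(1/9531) + 23868*(-1/9734) = 2474/1059 - 11934/4867 = -597148/5154153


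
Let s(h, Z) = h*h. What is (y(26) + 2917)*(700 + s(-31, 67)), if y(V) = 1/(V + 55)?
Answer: 392457758/81 ≈ 4.8452e+6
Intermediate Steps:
s(h, Z) = h²
y(V) = 1/(55 + V)
(y(26) + 2917)*(700 + s(-31, 67)) = (1/(55 + 26) + 2917)*(700 + (-31)²) = (1/81 + 2917)*(700 + 961) = (1/81 + 2917)*1661 = (236278/81)*1661 = 392457758/81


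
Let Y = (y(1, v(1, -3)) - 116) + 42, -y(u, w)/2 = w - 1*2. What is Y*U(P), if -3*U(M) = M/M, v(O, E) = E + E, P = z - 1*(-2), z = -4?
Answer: 58/3 ≈ 19.333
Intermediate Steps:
P = -2 (P = -4 - 1*(-2) = -4 + 2 = -2)
v(O, E) = 2*E
U(M) = -⅓ (U(M) = -M/(3*M) = -⅓*1 = -⅓)
y(u, w) = 4 - 2*w (y(u, w) = -2*(w - 1*2) = -2*(w - 2) = -2*(-2 + w) = 4 - 2*w)
Y = -58 (Y = ((4 - 4*(-3)) - 116) + 42 = ((4 - 2*(-6)) - 116) + 42 = ((4 + 12) - 116) + 42 = (16 - 116) + 42 = -100 + 42 = -58)
Y*U(P) = -58*(-⅓) = 58/3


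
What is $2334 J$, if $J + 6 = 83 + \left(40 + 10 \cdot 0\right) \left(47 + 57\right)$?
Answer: $9889158$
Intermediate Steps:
$J = 4237$ ($J = -6 + \left(83 + \left(40 + 10 \cdot 0\right) \left(47 + 57\right)\right) = -6 + \left(83 + \left(40 + 0\right) 104\right) = -6 + \left(83 + 40 \cdot 104\right) = -6 + \left(83 + 4160\right) = -6 + 4243 = 4237$)
$2334 J = 2334 \cdot 4237 = 9889158$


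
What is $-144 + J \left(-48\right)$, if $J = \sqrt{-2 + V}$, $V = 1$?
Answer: $-144 - 48 i \approx -144.0 - 48.0 i$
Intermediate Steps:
$J = i$ ($J = \sqrt{-2 + 1} = \sqrt{-1} = i \approx 1.0 i$)
$-144 + J \left(-48\right) = -144 + i \left(-48\right) = -144 - 48 i$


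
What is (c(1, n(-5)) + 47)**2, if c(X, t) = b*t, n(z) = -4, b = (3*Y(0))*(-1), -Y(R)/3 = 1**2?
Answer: 121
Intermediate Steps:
Y(R) = -3 (Y(R) = -3*1**2 = -3*1 = -3)
b = 9 (b = (3*(-3))*(-1) = -9*(-1) = 9)
c(X, t) = 9*t
(c(1, n(-5)) + 47)**2 = (9*(-4) + 47)**2 = (-36 + 47)**2 = 11**2 = 121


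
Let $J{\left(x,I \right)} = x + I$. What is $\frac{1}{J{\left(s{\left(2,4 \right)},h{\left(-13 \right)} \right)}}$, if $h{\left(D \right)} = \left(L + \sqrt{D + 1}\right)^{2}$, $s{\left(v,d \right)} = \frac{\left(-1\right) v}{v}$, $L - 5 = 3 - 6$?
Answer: $- \frac{i}{8 \sqrt{3} + 9 i} \approx -0.032967 - 0.050756 i$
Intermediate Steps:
$L = 2$ ($L = 5 + \left(3 - 6\right) = 5 - 3 = 2$)
$s{\left(v,d \right)} = -1$
$h{\left(D \right)} = \left(2 + \sqrt{1 + D}\right)^{2}$ ($h{\left(D \right)} = \left(2 + \sqrt{D + 1}\right)^{2} = \left(2 + \sqrt{1 + D}\right)^{2}$)
$J{\left(x,I \right)} = I + x$
$\frac{1}{J{\left(s{\left(2,4 \right)},h{\left(-13 \right)} \right)}} = \frac{1}{\left(2 + \sqrt{1 - 13}\right)^{2} - 1} = \frac{1}{\left(2 + \sqrt{-12}\right)^{2} - 1} = \frac{1}{\left(2 + 2 i \sqrt{3}\right)^{2} - 1} = \frac{1}{-1 + \left(2 + 2 i \sqrt{3}\right)^{2}}$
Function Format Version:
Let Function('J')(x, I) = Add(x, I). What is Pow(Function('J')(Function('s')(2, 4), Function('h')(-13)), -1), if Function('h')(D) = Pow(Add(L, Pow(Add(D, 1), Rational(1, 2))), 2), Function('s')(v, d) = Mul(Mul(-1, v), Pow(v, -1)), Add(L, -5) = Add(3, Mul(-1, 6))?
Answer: Mul(-1, I, Pow(Add(Mul(8, Pow(3, Rational(1, 2))), Mul(9, I)), -1)) ≈ Add(-0.032967, Mul(-0.050756, I))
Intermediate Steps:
L = 2 (L = Add(5, Add(3, Mul(-1, 6))) = Add(5, Add(3, -6)) = Add(5, -3) = 2)
Function('s')(v, d) = -1
Function('h')(D) = Pow(Add(2, Pow(Add(1, D), Rational(1, 2))), 2) (Function('h')(D) = Pow(Add(2, Pow(Add(D, 1), Rational(1, 2))), 2) = Pow(Add(2, Pow(Add(1, D), Rational(1, 2))), 2))
Function('J')(x, I) = Add(I, x)
Pow(Function('J')(Function('s')(2, 4), Function('h')(-13)), -1) = Pow(Add(Pow(Add(2, Pow(Add(1, -13), Rational(1, 2))), 2), -1), -1) = Pow(Add(Pow(Add(2, Pow(-12, Rational(1, 2))), 2), -1), -1) = Pow(Add(Pow(Add(2, Mul(2, I, Pow(3, Rational(1, 2)))), 2), -1), -1) = Pow(Add(-1, Pow(Add(2, Mul(2, I, Pow(3, Rational(1, 2)))), 2)), -1)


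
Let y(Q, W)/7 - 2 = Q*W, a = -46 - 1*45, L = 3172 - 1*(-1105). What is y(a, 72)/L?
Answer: -6550/611 ≈ -10.720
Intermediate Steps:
L = 4277 (L = 3172 + 1105 = 4277)
a = -91 (a = -46 - 45 = -91)
y(Q, W) = 14 + 7*Q*W (y(Q, W) = 14 + 7*(Q*W) = 14 + 7*Q*W)
y(a, 72)/L = (14 + 7*(-91)*72)/4277 = (14 - 45864)*(1/4277) = -45850*1/4277 = -6550/611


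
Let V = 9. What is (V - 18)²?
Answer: 81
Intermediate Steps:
(V - 18)² = (9 - 18)² = (-9)² = 81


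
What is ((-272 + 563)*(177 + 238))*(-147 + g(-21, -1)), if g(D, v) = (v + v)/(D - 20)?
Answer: -727609125/41 ≈ -1.7747e+7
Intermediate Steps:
g(D, v) = 2*v/(-20 + D) (g(D, v) = (2*v)/(-20 + D) = 2*v/(-20 + D))
((-272 + 563)*(177 + 238))*(-147 + g(-21, -1)) = ((-272 + 563)*(177 + 238))*(-147 + 2*(-1)/(-20 - 21)) = (291*415)*(-147 + 2*(-1)/(-41)) = 120765*(-147 + 2*(-1)*(-1/41)) = 120765*(-147 + 2/41) = 120765*(-6025/41) = -727609125/41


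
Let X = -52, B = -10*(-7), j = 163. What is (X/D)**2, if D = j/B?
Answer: 13249600/26569 ≈ 498.69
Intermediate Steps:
B = 70
D = 163/70 ≈ 2.3286
(X/D)**2 = (-52/163/70)**2 = (-52*70/163)**2 = (-3640/163)**2 = 13249600/26569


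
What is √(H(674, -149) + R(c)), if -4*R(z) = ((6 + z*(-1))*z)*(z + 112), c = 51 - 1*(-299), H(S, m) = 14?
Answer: √13906214 ≈ 3729.1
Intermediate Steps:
c = 350 (c = 51 + 299 = 350)
R(z) = -z*(6 - z)*(112 + z)/4 (R(z) = -(6 + z*(-1))*z*(z + 112)/4 = -(6 - z)*z*(112 + z)/4 = -z*(6 - z)*(112 + z)/4)
√(H(674, -149) + R(c)) = √(14 + (¼)*350*(-672 + 350² + 106*350)) = √(14 + (¼)*350*(-672 + 122500 + 37100)) = √(14 + (¼)*350*158928) = √(14 + 13906200) = √13906214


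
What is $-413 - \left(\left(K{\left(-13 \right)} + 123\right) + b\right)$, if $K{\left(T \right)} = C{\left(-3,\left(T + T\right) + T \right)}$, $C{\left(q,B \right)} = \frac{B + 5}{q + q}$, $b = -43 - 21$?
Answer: $- \frac{1433}{3} \approx -477.67$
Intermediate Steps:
$b = -64$
$C{\left(q,B \right)} = \frac{5 + B}{2 q}$
$K{\left(T \right)} = - \frac{5}{6} - \frac{T}{2}$ ($K{\left(T \right)} = \frac{5 + \left(\left(T + T\right) + T\right)}{2 \left(-3\right)} = \frac{1}{2} \left(- \frac{1}{3}\right) \left(5 + \left(2 T + T\right)\right) = \frac{1}{2} \left(- \frac{1}{3}\right) \left(5 + 3 T\right) = - \frac{5}{6} - \frac{T}{2}$)
$-413 - \left(\left(K{\left(-13 \right)} + 123\right) + b\right) = -413 - \left(\left(\left(- \frac{5}{6} - - \frac{13}{2}\right) + 123\right) - 64\right) = -413 - \left(\left(\left(- \frac{5}{6} + \frac{13}{2}\right) + 123\right) - 64\right) = -413 - \left(\left(\frac{17}{3} + 123\right) - 64\right) = -413 - \left(\frac{386}{3} - 64\right) = -413 - \frac{194}{3} = - \frac{1433}{3}$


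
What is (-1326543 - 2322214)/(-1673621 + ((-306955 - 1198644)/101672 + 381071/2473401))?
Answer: 917573452419095304/420878574657516599 ≈ 2.1801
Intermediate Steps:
(-1326543 - 2322214)/(-1673621 + ((-306955 - 1198644)/101672 + 381071/2473401)) = -3648757/(-1673621 + (-1505599*1/101672 + 381071*(1/2473401))) = -3648757/(-1673621 + (-1505599/101672 + 381071/2473401)) = -3648757/(-1673621 - 3685205821487/251475626472) = -3648757/(-420878574657516599/251475626472) = -3648757*(-251475626472/420878574657516599) = 917573452419095304/420878574657516599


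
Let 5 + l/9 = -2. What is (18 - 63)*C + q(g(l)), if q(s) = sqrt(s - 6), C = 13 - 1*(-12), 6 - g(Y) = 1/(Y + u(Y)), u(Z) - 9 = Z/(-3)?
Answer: -1125 + sqrt(33)/33 ≈ -1124.8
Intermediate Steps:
l = -63 (l = -45 + 9*(-2) = -45 - 18 = -63)
u(Z) = 9 - Z/3 (u(Z) = 9 + Z/(-3) = 9 + Z*(-1/3) = 9 - Z/3)
g(Y) = 6 - 1/(9 + 2*Y/3) (g(Y) = 6 - 1/(Y + (9 - Y/3)) = 6 - 1/(9 + 2*Y/3))
C = 25 (C = 13 + 12 = 25)
q(s) = sqrt(-6 + s)
(18 - 63)*C + q(g(l)) = (18 - 63)*25 + sqrt(-6 + 3*(53 + 4*(-63))/(27 + 2*(-63))) = -45*25 + sqrt(-6 + 3*(53 - 252)/(27 - 126)) = -1125 + sqrt(-6 + 3*(-199)/(-99)) = -1125 + sqrt(-6 + 3*(-1/99)*(-199)) = -1125 + sqrt(-6 + 199/33) = -1125 + sqrt(1/33) = -1125 + sqrt(33)/33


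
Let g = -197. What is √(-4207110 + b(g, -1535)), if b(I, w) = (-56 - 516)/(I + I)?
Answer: 8*I*√2551151182/197 ≈ 2051.1*I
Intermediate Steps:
b(I, w) = -286/I (b(I, w) = -572*1/(2*I) = -286/I)
√(-4207110 + b(g, -1535)) = √(-4207110 - 286/(-197)) = √(-4207110 - 286*(-1/197)) = √(-4207110 + 286/197) = √(-828800384/197) = 8*I*√2551151182/197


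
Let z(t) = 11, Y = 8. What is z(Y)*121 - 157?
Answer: 1174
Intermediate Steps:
z(Y)*121 - 157 = 11*121 - 157 = 1331 - 157 = 1174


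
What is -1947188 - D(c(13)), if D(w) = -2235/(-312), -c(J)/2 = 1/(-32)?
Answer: -202508297/104 ≈ -1.9472e+6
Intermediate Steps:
c(J) = 1/16 (c(J) = -2/(-32) = -2*(-1/32) = 1/16)
D(w) = 745/104 (D(w) = -2235*(-1/312) = 745/104)
-1947188 - D(c(13)) = -1947188 - 1*745/104 = -1947188 - 745/104 = -202508297/104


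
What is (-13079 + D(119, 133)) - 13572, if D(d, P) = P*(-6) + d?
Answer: -27330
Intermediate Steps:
D(d, P) = d - 6*P (D(d, P) = -6*P + d = d - 6*P)
(-13079 + D(119, 133)) - 13572 = (-13079 + (119 - 6*133)) - 13572 = (-13079 + (119 - 798)) - 13572 = (-13079 - 679) - 13572 = -13758 - 13572 = -27330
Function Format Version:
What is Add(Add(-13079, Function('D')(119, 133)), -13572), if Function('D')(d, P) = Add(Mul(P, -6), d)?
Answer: -27330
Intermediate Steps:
Function('D')(d, P) = Add(d, Mul(-6, P)) (Function('D')(d, P) = Add(Mul(-6, P), d) = Add(d, Mul(-6, P)))
Add(Add(-13079, Function('D')(119, 133)), -13572) = Add(Add(-13079, Add(119, Mul(-6, 133))), -13572) = Add(Add(-13079, Add(119, -798)), -13572) = Add(Add(-13079, -679), -13572) = Add(-13758, -13572) = -27330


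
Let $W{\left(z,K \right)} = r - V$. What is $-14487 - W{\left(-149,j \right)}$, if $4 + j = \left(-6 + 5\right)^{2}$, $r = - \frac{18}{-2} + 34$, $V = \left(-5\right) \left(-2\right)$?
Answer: $-14520$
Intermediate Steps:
$V = 10$
$r = 43$ ($r = \left(-18\right) \left(- \frac{1}{2}\right) + 34 = 9 + 34 = 43$)
$j = -3$ ($j = -4 + \left(-6 + 5\right)^{2} = -4 + \left(-1\right)^{2} = -4 + 1 = -3$)
$W{\left(z,K \right)} = 33$ ($W{\left(z,K \right)} = 43 - 10 = 33$)
$-14487 - W{\left(-149,j \right)} = -14487 - 33 = -14520$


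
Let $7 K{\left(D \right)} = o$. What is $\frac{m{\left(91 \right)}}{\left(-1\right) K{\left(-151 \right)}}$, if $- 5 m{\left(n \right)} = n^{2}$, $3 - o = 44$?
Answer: $- \frac{57967}{205} \approx -282.77$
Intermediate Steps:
$o = -41$ ($o = 3 - 44 = -41$)
$K{\left(D \right)} = - \frac{41}{7}$ ($K{\left(D \right)} = \frac{1}{7} \left(-41\right) = - \frac{41}{7}$)
$m{\left(n \right)} = - \frac{n^{2}}{5}$
$\frac{m{\left(91 \right)}}{\left(-1\right) K{\left(-151 \right)}} = \frac{\left(- \frac{1}{5}\right) 91^{2}}{\left(-1\right) \left(- \frac{41}{7}\right)} = \frac{\left(- \frac{1}{5}\right) 8281}{\frac{41}{7}} = \left(- \frac{8281}{5}\right) \frac{7}{41} = - \frac{57967}{205}$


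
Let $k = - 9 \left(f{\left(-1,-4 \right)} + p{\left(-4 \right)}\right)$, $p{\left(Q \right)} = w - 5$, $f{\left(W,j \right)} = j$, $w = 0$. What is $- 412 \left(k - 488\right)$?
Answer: $167684$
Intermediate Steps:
$p{\left(Q \right)} = -5$ ($p{\left(Q \right)} = 0 - 5 = -5$)
$k = 81$ ($k = - 9 \left(-4 - 5\right) = \left(-9\right) \left(-9\right) = 81$)
$- 412 \left(k - 488\right) = - 412 \left(81 - 488\right) = \left(-412\right) \left(-407\right) = 167684$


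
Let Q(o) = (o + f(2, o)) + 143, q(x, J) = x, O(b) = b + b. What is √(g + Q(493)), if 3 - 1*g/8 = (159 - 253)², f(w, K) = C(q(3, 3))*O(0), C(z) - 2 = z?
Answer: 2*I*√17507 ≈ 264.63*I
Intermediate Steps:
O(b) = 2*b
C(z) = 2 + z
f(w, K) = 0 (f(w, K) = (2 + 3)*(2*0) = 5*0 = 0)
g = -70664 (g = 24 - 8*(159 - 253)² = 24 - 8*(-94)² = 24 - 8*8836 = 24 - 70688 = -70664)
Q(o) = 143 + o (Q(o) = (o + 0) + 143 = o + 143 = 143 + o)
√(g + Q(493)) = √(-70664 + (143 + 493)) = √(-70664 + 636) = √(-70028) = 2*I*√17507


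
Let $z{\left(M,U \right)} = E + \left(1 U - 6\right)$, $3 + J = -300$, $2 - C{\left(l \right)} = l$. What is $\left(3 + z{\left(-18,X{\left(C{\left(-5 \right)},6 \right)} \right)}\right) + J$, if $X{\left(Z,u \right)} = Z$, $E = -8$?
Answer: $-307$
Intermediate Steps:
$C{\left(l \right)} = 2 - l$
$J = -303$ ($J = -3 - 300 = -303$)
$z{\left(M,U \right)} = -14 + U$ ($z{\left(M,U \right)} = -8 + \left(1 U - 6\right) = -8 + \left(U - 6\right) = -8 + \left(-6 + U\right) = -14 + U$)
$\left(3 + z{\left(-18,X{\left(C{\left(-5 \right)},6 \right)} \right)}\right) + J = \left(3 + \left(-14 + \left(2 - -5\right)\right)\right) - 303 = \left(3 + \left(-14 + \left(2 + 5\right)\right)\right) - 303 = \left(3 + \left(-14 + 7\right)\right) - 303 = \left(3 - 7\right) - 303 = -4 - 303 = -307$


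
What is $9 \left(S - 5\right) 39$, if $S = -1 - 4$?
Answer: $-3510$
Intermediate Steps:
$S = -5$ ($S = -1 - 4 = -5$)
$9 \left(S - 5\right) 39 = 9 \left(-5 - 5\right) 39 = 9 \left(-10\right) 39 = \left(-90\right) 39 = -3510$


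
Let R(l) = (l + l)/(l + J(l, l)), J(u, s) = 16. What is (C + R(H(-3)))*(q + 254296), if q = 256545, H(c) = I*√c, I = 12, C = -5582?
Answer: 2043364*(-4185*√3 + 5582*I)/(-4*I + 3*√3) ≈ -2.8509e+9 + 4.9384e+5*I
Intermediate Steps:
H(c) = 12*√c
R(l) = 2*l/(16 + l) (R(l) = (l + l)/(l + 16) = (2*l)/(16 + l) = 2*l/(16 + l))
(C + R(H(-3)))*(q + 254296) = (-5582 + 2*(12*√(-3))/(16 + 12*√(-3)))*(256545 + 254296) = (-5582 + 2*(12*(I*√3))/(16 + 12*(I*√3)))*510841 = (-5582 + 2*(12*I*√3)/(16 + 12*I*√3))*510841 = (-5582 + 24*I*√3/(16 + 12*I*√3))*510841 = -2851514462 + 12260184*I*√3/(16 + 12*I*√3)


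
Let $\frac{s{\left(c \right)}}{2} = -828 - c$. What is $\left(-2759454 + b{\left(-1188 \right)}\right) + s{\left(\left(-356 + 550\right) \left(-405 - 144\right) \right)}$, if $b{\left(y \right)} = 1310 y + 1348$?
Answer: $-4103030$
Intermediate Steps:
$s{\left(c \right)} = -1656 - 2 c$ ($s{\left(c \right)} = 2 \left(-828 - c\right) = -1656 - 2 c$)
$b{\left(y \right)} = 1348 + 1310 y$
$\left(-2759454 + b{\left(-1188 \right)}\right) + s{\left(\left(-356 + 550\right) \left(-405 - 144\right) \right)} = \left(-2759454 + \left(1348 + 1310 \left(-1188\right)\right)\right) - \left(1656 + 2 \left(-356 + 550\right) \left(-405 - 144\right)\right) = \left(-2759454 + \left(1348 - 1556280\right)\right) - \left(1656 + 2 \cdot 194 \left(-549\right)\right) = \left(-2759454 - 1554932\right) - -211356 = -4314386 + \left(-1656 + 213012\right) = -4314386 + 211356 = -4103030$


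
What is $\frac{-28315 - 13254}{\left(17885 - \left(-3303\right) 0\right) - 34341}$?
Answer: $\frac{3779}{1496} \approx 2.5261$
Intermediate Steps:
$\frac{-28315 - 13254}{\left(17885 - \left(-3303\right) 0\right) - 34341} = - \frac{41569}{\left(17885 - 0\right) - 34341} = - \frac{41569}{\left(17885 + 0\right) - 34341} = - \frac{41569}{17885 - 34341} = - \frac{41569}{-16456} = \left(-41569\right) \left(- \frac{1}{16456}\right) = \frac{3779}{1496}$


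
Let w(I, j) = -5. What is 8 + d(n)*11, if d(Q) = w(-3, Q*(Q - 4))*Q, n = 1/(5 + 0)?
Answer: -3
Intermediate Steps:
n = 1/5 ≈ 0.20000
d(Q) = -5*Q
8 + d(n)*11 = 8 - 5*1/5*11 = 8 - 1*11 = 8 - 11 = -3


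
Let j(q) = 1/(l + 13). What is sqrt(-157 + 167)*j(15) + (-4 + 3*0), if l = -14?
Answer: -4 - sqrt(10) ≈ -7.1623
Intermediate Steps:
j(q) = -1 (j(q) = 1/(-14 + 13) = 1/(-1) = -1)
sqrt(-157 + 167)*j(15) + (-4 + 3*0) = sqrt(-157 + 167)*(-1) + (-4 + 3*0) = sqrt(10)*(-1) + (-4 + 0) = -sqrt(10) - 4 = -4 - sqrt(10)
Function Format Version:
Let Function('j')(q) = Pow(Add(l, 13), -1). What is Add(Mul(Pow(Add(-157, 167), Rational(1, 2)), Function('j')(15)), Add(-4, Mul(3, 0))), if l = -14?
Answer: Add(-4, Mul(-1, Pow(10, Rational(1, 2)))) ≈ -7.1623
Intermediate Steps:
Function('j')(q) = -1 (Function('j')(q) = Pow(Add(-14, 13), -1) = Pow(-1, -1) = -1)
Add(Mul(Pow(Add(-157, 167), Rational(1, 2)), Function('j')(15)), Add(-4, Mul(3, 0))) = Add(Mul(Pow(Add(-157, 167), Rational(1, 2)), -1), Add(-4, Mul(3, 0))) = Add(Mul(Pow(10, Rational(1, 2)), -1), Add(-4, 0)) = Add(Mul(-1, Pow(10, Rational(1, 2))), -4) = Add(-4, Mul(-1, Pow(10, Rational(1, 2))))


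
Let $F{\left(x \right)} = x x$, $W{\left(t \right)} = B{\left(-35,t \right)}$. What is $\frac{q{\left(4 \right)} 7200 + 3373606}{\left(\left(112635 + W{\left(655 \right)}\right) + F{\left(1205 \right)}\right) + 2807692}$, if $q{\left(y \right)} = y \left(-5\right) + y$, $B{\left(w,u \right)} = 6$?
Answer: $\frac{1629203}{2186179} \approx 0.74523$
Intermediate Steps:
$W{\left(t \right)} = 6$
$F{\left(x \right)} = x^{2}$
$q{\left(y \right)} = - 4 y$ ($q{\left(y \right)} = - 5 y + y = - 4 y$)
$\frac{q{\left(4 \right)} 7200 + 3373606}{\left(\left(112635 + W{\left(655 \right)}\right) + F{\left(1205 \right)}\right) + 2807692} = \frac{\left(-4\right) 4 \cdot 7200 + 3373606}{\left(\left(112635 + 6\right) + 1205^{2}\right) + 2807692} = \frac{\left(-16\right) 7200 + 3373606}{\left(112641 + 1452025\right) + 2807692} = \frac{-115200 + 3373606}{1564666 + 2807692} = \frac{3258406}{4372358} = 3258406 \cdot \frac{1}{4372358} = \frac{1629203}{2186179}$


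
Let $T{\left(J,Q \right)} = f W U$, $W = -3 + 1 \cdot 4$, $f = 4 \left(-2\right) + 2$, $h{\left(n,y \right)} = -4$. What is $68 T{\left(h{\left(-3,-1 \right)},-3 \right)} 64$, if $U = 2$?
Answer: $-52224$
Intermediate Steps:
$f = -6$ ($f = -8 + 2 = -6$)
$W = 1$ ($W = -3 + 4 = 1$)
$T{\left(J,Q \right)} = -12$ ($T{\left(J,Q \right)} = \left(-6\right) 1 \cdot 2 = \left(-6\right) 2 = -12$)
$68 T{\left(h{\left(-3,-1 \right)},-3 \right)} 64 = 68 \left(-12\right) 64 = \left(-816\right) 64 = -52224$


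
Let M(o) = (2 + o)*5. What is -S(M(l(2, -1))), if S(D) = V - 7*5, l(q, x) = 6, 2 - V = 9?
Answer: 42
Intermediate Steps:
V = -7 (V = 2 - 1*9 = 2 - 9 = -7)
M(o) = 10 + 5*o
S(D) = -42 (S(D) = -7 - 7*5 = -7 - 35 = -42)
-S(M(l(2, -1))) = -1*(-42) = 42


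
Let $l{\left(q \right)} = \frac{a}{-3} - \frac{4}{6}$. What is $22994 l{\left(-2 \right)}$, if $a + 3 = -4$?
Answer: $\frac{114970}{3} \approx 38323.0$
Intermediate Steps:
$a = -7$ ($a = -3 - 4 = -7$)
$l{\left(q \right)} = \frac{5}{3}$ ($l{\left(q \right)} = - \frac{7}{-3} - \frac{4}{6} = \left(-7\right) \left(- \frac{1}{3}\right) - \frac{2}{3} = \frac{7}{3} - \frac{2}{3} = \frac{5}{3}$)
$22994 l{\left(-2 \right)} = 22994 \cdot \frac{5}{3} = \frac{114970}{3}$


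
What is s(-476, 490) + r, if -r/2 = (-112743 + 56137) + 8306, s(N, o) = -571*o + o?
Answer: -182700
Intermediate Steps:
s(N, o) = -570*o
r = 96600 (r = -2*((-112743 + 56137) + 8306) = -2*(-56606 + 8306) = -2*(-48300) = 96600)
s(-476, 490) + r = -570*490 + 96600 = -279300 + 96600 = -182700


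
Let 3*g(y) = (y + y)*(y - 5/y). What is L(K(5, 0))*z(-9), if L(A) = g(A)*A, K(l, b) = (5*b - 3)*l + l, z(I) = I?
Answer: 5700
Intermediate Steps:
g(y) = 2*y*(y - 5/y)/3 (g(y) = ((y + y)*(y - 5/y))/3 = ((2*y)*(y - 5/y))/3 = (2*y*(y - 5/y))/3 = 2*y*(y - 5/y)/3)
K(l, b) = l + l*(-3 + 5*b) (K(l, b) = (-3 + 5*b)*l + l = l*(-3 + 5*b) + l = l + l*(-3 + 5*b))
L(A) = A*(-10/3 + 2*A²/3) (L(A) = (-10/3 + 2*A²/3)*A = A*(-10/3 + 2*A²/3))
L(K(5, 0))*z(-9) = (2*(5*(-2 + 5*0))*(-5 + (5*(-2 + 5*0))²)/3)*(-9) = (2*(5*(-2 + 0))*(-5 + (5*(-2 + 0))²)/3)*(-9) = (2*(5*(-2))*(-5 + (5*(-2))²)/3)*(-9) = ((⅔)*(-10)*(-5 + (-10)²))*(-9) = ((⅔)*(-10)*(-5 + 100))*(-9) = ((⅔)*(-10)*95)*(-9) = -1900/3*(-9) = 5700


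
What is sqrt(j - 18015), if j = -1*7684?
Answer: I*sqrt(25699) ≈ 160.31*I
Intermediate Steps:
j = -7684
sqrt(j - 18015) = sqrt(-7684 - 18015) = sqrt(-25699) = I*sqrt(25699)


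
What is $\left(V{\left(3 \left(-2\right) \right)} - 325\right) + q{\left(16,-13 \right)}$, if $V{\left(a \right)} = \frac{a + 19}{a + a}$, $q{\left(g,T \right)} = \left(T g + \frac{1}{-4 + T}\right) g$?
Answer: $- \frac{745625}{204} \approx -3655.0$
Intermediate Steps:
$q{\left(g,T \right)} = g \left(\frac{1}{-4 + T} + T g\right)$ ($q{\left(g,T \right)} = \left(\frac{1}{-4 + T} + T g\right) g = g \left(\frac{1}{-4 + T} + T g\right)$)
$V{\left(a \right)} = \frac{19 + a}{2 a}$
$\left(V{\left(3 \left(-2\right) \right)} - 325\right) + q{\left(16,-13 \right)} = \left(\frac{19 + 3 \left(-2\right)}{2 \cdot 3 \left(-2\right)} - 325\right) + \frac{16 \left(1 + 16 \left(-13\right)^{2} - \left(-52\right) 16\right)}{-4 - 13} = \left(\frac{19 - 6}{2 \left(-6\right)} - 325\right) + \frac{16 \left(1 + 16 \cdot 169 + 832\right)}{-17} = \left(\frac{1}{2} \left(- \frac{1}{6}\right) 13 - 325\right) + 16 \left(- \frac{1}{17}\right) \left(1 + 2704 + 832\right) = \left(- \frac{13}{12} - 325\right) + 16 \left(- \frac{1}{17}\right) 3537 = - \frac{3913}{12} - \frac{56592}{17} = - \frac{745625}{204}$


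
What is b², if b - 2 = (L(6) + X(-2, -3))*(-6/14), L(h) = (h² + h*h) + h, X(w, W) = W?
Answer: 44521/49 ≈ 908.59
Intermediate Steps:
L(h) = h + 2*h² (L(h) = (h² + h²) + h = 2*h² + h = h + 2*h²)
b = -211/7 (b = 2 + (6*(1 + 2*6) - 3)*(-6/14) = 2 + (6*(1 + 12) - 3)*(-6*1/14) = 2 + (6*13 - 3)*(-3/7) = 2 + (78 - 3)*(-3/7) = 2 + 75*(-3/7) = 2 - 225/7 = -211/7 ≈ -30.143)
b² = (-211/7)² = 44521/49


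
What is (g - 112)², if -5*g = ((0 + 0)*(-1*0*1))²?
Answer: 12544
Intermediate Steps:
g = 0 (g = -((0 + 0)*(-1*0*1))²/5 = -(0*(0*1))²/5 = -(0*0)²/5 = -⅕*0² = -⅕*0 = 0)
(g - 112)² = (0 - 112)² = (-112)² = 12544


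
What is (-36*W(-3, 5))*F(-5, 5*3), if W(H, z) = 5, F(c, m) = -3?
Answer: 540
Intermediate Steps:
(-36*W(-3, 5))*F(-5, 5*3) = -36*5*(-3) = -180*(-3) = 540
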